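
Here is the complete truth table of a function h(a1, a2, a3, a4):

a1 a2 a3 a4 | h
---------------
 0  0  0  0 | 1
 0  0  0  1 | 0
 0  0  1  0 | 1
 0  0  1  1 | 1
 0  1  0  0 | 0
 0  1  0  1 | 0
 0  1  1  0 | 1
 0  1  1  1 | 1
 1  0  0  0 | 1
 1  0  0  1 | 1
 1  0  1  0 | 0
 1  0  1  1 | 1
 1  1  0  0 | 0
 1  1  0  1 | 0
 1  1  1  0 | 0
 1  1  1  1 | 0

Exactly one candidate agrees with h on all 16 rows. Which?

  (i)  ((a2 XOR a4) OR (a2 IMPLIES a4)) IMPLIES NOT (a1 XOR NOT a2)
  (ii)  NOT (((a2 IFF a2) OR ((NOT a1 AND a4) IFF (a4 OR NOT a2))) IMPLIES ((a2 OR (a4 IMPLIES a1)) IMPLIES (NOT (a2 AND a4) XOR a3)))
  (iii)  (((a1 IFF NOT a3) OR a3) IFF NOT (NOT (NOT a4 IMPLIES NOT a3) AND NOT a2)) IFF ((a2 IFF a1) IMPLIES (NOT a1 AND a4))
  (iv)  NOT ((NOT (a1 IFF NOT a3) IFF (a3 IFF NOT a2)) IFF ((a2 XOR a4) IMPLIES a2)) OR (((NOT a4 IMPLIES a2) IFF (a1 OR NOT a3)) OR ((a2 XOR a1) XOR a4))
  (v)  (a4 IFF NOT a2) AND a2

(i): at (0,0,0,0) it gives 0, but h = 1 — eliminated.
(ii): at (0,0,0,0) it gives 0, but h = 1 — eliminated.
(iv): at (0,0,0,1) it gives 1, but h = 0 — eliminated.
(v): at (0,0,0,0) it gives 0, but h = 1 — eliminated.
Only (iii) survives; checking it on all 16 rows confirms it matches h.

iii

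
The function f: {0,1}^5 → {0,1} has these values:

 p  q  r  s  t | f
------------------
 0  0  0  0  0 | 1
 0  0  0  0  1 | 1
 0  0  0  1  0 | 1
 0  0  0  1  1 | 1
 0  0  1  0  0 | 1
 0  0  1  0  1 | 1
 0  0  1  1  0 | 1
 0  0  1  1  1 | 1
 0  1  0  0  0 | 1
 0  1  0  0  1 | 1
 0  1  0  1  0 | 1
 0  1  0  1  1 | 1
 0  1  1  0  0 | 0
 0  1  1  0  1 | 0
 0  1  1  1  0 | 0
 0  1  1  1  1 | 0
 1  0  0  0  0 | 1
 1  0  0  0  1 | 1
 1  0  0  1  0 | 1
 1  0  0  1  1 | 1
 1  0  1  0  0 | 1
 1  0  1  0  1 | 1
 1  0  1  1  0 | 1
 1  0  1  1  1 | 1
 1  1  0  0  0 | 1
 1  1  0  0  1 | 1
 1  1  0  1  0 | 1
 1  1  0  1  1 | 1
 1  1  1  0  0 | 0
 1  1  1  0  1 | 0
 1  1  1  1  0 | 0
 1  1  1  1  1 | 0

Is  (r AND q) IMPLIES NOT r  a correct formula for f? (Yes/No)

Yes

Check the formula against f row by row:
  p=0, q=0, r=0, s=0, t=0: formula gives 1, f = 1 ✓
  p=0, q=0, r=0, s=0, t=1: formula gives 1, f = 1 ✓
  p=0, q=0, r=0, s=1, t=0: formula gives 1, f = 1 ✓
  p=0, q=0, r=0, s=1, t=1: formula gives 1, f = 1 ✓
  …and likewise for the remaining 28 rows.
All 32 rows match — the expression computes f exactly.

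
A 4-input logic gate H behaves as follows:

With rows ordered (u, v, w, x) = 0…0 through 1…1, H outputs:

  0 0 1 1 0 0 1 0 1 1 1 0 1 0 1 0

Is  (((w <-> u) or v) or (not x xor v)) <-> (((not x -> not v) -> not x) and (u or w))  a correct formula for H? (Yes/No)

Yes

Evaluate (((w <-> u) or v) or (not x xor v)) <-> (((not x -> not v) -> not x) and (u or w)) on each row and compare to H:
  u=0, v=0, w=0, x=0: formula gives 0, H = 0 ✓
  u=0, v=0, w=0, x=1: formula gives 0, H = 0 ✓
  u=0, v=0, w=1, x=0: formula gives 1, H = 1 ✓
  u=0, v=0, w=1, x=1: formula gives 1, H = 1 ✓
  … (the remaining 12 rows also agree.)
No disagreement on any input; they are logically equivalent.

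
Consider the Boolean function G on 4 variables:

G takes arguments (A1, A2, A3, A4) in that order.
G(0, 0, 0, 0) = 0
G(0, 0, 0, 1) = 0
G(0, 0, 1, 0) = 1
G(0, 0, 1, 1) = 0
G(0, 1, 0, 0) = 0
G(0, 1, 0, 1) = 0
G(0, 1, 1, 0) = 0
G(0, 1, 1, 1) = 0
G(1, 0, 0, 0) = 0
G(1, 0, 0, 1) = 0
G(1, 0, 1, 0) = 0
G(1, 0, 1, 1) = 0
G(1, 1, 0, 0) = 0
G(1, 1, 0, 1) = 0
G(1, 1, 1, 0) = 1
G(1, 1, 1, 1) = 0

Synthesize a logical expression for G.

Collect the rows where G=1 — (0,0,1,0), (1,1,1,0) — and write one minterm per row: ¬A1·¬A2·A3·¬A4, A1·A2·A3·¬A4. Their union (logical OR) reproduces the table exactly.

G(A1, A2, A3, A4) = (((A1' · A2') · A3) · A4') + (((A1 · A2) · A3) · A4')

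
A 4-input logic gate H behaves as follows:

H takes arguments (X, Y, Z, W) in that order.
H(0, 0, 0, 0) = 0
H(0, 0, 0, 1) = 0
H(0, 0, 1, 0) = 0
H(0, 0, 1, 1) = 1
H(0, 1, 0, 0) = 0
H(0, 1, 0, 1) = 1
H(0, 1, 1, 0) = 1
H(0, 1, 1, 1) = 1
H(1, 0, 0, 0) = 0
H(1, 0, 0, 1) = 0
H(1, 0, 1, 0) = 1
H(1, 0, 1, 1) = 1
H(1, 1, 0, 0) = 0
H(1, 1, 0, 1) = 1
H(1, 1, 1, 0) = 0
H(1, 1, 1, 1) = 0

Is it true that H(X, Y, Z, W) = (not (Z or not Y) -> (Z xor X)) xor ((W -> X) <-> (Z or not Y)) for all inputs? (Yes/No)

Check the formula against H row by row:
  X=0, Y=0, Z=0, W=0: formula gives 0, H = 0 ✓
  X=0, Y=0, Z=0, W=1: formula gives 1, but H = 0 ✗
Row (0,0,0,1) is a counterexample, so the formula is not equivalent to H.

No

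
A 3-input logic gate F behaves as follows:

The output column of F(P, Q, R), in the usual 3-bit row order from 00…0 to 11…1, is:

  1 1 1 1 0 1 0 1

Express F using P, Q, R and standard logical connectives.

F is 0 on only 2 rows — (1,0,0), (1,1,0). Writing each as a minterm (P·¬Q·¬R, P·Q·¬R) and OR-ing them characterizes exactly where F=0, so F is the negation of that disjunction.

F(P, Q, R) = (((P · Q') · R') + ((P · Q) · R'))'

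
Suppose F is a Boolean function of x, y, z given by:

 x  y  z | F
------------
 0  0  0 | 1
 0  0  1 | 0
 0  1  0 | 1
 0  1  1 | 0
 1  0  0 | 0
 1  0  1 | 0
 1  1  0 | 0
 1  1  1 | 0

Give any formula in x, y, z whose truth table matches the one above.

F(x, y, z) = ((NOT x AND NOT y) AND NOT z) OR ((NOT x AND y) AND NOT z)

The 1-rows are (0,0,0), (0,1,0). Each contributes one minterm — ¬x·¬y·¬z; ¬x·y·¬z — and their disjunction is a sum-of-products form of F.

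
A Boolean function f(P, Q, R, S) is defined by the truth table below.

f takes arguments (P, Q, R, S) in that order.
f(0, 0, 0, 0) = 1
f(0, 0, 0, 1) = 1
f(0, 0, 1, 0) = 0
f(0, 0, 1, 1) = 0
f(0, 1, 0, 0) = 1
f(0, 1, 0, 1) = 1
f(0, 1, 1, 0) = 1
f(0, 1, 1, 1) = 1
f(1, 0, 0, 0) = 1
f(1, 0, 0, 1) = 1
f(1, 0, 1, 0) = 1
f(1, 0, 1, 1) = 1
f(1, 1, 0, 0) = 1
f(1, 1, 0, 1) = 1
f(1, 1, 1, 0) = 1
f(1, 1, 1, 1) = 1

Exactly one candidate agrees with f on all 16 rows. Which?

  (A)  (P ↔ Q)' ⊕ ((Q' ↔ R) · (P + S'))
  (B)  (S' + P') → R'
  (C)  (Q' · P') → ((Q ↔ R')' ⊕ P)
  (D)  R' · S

C

(A) disagrees with f on (0,0,0,0) (formula → 0, table → 1); rule it out.
(B) disagrees with f on (0,1,1,0) (formula → 0, table → 1); rule it out.
(D) disagrees with f on (0,0,0,0) (formula → 0, table → 1); rule it out.
Only (C) survives; checking it on all 16 rows confirms it matches f.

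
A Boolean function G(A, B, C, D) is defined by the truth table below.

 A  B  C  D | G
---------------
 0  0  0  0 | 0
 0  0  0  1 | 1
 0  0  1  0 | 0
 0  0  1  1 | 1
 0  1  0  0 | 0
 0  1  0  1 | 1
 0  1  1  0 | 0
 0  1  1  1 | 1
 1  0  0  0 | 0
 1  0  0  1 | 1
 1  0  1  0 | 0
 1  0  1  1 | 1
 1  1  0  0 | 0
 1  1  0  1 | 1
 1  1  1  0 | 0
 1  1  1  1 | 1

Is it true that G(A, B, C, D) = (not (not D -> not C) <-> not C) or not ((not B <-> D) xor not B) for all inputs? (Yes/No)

Yes

Evaluate (not (not D -> not C) <-> not C) or not ((not B <-> D) xor not B) on each row and compare to G:
  A=0, B=0, C=0, D=0: formula gives 0, G = 0 ✓
  A=0, B=0, C=0, D=1: formula gives 1, G = 1 ✓
  A=0, B=0, C=1, D=0: formula gives 0, G = 0 ✓
  A=0, B=0, C=1, D=1: formula gives 1, G = 1 ✓
  …and likewise for the remaining 12 rows.
Every row agrees, so the formula is equivalent.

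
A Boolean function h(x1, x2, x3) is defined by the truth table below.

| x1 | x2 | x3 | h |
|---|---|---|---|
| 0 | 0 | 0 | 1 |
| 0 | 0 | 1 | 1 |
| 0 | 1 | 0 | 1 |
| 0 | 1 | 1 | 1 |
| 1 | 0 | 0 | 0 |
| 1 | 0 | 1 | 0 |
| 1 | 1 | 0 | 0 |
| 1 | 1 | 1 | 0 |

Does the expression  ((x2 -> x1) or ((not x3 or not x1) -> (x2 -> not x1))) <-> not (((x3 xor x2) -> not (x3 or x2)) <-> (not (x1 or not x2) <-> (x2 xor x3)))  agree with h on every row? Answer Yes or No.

Check the formula against h row by row:
  x1=0, x2=0, x3=0: formula gives 0, but h = 1 ✗
Row (0,0,0) is a counterexample, so the formula is not equivalent to h.

No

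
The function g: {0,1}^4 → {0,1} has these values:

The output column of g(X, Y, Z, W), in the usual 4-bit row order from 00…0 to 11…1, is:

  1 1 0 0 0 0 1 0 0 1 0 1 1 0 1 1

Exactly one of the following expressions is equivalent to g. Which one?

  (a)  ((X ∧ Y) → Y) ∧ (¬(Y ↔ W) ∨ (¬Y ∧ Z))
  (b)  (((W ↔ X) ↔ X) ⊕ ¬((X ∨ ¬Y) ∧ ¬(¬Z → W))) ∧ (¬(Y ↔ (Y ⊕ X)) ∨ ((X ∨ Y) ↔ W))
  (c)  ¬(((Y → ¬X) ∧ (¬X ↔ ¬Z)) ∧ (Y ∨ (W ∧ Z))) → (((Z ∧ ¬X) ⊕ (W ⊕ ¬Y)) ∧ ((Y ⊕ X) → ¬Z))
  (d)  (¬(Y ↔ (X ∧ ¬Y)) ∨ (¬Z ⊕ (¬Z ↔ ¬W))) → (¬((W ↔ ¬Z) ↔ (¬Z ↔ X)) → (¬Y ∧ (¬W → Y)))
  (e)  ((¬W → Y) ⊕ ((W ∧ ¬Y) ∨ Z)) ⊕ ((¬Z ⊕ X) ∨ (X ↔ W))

(a): at (0,0,0,0) it gives 0, but g = 1 — eliminated.
(b): at (0,0,0,0) it gives 0, but g = 1 — eliminated.
(c): at (0,0,0,1) it gives 0, but g = 1 — eliminated.
(d): at (0,0,1,0) it gives 1, but g = 0 — eliminated.
That leaves (e). Evaluating it on every row reproduces the table of g exactly.

e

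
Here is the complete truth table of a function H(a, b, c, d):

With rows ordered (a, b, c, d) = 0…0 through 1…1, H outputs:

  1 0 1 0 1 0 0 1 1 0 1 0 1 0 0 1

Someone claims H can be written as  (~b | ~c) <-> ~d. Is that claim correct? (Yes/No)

Yes

Evaluate (~b | ~c) <-> ~d on each row and compare to H:
  a=0, b=0, c=0, d=0: formula gives 1, H = 1 ✓
  a=0, b=0, c=0, d=1: formula gives 0, H = 0 ✓
  a=0, b=0, c=1, d=0: formula gives 1, H = 1 ✓
  a=0, b=0, c=1, d=1: formula gives 0, H = 0 ✓
  … (the remaining 12 rows also agree.)
All 16 rows match — the expression computes H exactly.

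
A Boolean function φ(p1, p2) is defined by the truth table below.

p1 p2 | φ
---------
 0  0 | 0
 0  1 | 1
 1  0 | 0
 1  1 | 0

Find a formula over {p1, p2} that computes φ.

1 only at (0,1): NOT p1 AND p2.

φ(p1, p2) = NOT p1 AND p2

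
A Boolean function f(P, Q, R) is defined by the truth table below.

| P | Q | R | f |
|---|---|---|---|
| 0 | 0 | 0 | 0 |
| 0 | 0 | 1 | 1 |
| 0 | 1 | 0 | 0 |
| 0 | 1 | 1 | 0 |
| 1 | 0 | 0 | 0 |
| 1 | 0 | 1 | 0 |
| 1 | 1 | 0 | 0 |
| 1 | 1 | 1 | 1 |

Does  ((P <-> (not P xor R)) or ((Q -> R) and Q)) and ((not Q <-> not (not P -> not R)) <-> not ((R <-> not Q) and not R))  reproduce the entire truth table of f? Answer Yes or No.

Test each input against both f and the formula:
  P=0, Q=0, R=0: formula gives 0, f = 0 ✓
  P=0, Q=0, R=1: formula gives 1, f = 1 ✓
  P=0, Q=1, R=0: formula gives 0, f = 0 ✓
  P=0, Q=1, R=1: formula gives 0, f = 0 ✓
  P=1, Q=0, R=0: formula gives 0, f = 0 ✓
  … (the remaining 3 rows also agree.)
No disagreement on any input; they are logically equivalent.

Yes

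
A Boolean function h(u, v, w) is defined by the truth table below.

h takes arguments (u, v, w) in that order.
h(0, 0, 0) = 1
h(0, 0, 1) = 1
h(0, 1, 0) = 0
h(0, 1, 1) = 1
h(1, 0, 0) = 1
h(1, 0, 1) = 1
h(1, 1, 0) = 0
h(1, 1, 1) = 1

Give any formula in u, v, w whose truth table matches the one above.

There are just 2 zero rows: (0,1,0), (1,1,0). Their minterms are ¬u·v·¬w, u·v·¬w; the OR of those covers precisely the 0-outputs, and negating it yields h.

h(u, v, w) = not (((not u and v) and not w) or ((u and v) and not w))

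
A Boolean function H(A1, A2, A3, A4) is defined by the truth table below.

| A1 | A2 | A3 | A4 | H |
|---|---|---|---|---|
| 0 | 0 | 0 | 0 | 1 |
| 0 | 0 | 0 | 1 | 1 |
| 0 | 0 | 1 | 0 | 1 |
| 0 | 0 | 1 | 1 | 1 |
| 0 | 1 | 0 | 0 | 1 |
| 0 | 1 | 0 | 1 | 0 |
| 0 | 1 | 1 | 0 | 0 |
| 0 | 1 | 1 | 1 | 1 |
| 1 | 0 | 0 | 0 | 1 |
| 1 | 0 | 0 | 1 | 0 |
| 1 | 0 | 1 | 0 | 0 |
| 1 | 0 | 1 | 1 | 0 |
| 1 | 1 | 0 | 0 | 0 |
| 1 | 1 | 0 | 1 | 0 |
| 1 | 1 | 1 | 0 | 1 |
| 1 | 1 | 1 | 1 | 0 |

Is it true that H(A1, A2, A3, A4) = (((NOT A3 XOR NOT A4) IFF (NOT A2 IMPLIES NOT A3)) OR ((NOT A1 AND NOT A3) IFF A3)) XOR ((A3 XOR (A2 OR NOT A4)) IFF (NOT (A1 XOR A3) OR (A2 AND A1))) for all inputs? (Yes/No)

Yes

Test each input against both H and the formula:
  A1=0, A2=0, A3=0, A4=0: formula gives 1, H = 1 ✓
  A1=0, A2=0, A3=0, A4=1: formula gives 1, H = 1 ✓
  A1=0, A2=0, A3=1, A4=0: formula gives 1, H = 1 ✓
  A1=0, A2=0, A3=1, A4=1: formula gives 1, H = 1 ✓
  … (the remaining 12 rows also agree.)
All 16 rows match — the expression computes H exactly.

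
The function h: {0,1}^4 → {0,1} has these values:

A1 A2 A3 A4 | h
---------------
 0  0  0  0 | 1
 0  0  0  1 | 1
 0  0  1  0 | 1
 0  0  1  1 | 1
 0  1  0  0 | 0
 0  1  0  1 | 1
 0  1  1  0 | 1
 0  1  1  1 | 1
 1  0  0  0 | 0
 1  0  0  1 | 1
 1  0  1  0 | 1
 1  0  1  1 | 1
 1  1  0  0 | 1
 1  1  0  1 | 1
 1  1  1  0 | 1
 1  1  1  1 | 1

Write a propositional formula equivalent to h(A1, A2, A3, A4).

h(A1, A2, A3, A4) = ¬((((¬A1 ∧ A2) ∧ ¬A3) ∧ ¬A4) ∨ (((A1 ∧ ¬A2) ∧ ¬A3) ∧ ¬A4))

h is 0 on only 2 rows — (0,1,0,0), (1,0,0,0). Writing each as a minterm (¬A1·A2·¬A3·¬A4, A1·¬A2·¬A3·¬A4) and OR-ing them characterizes exactly where h=0, so h is the negation of that disjunction.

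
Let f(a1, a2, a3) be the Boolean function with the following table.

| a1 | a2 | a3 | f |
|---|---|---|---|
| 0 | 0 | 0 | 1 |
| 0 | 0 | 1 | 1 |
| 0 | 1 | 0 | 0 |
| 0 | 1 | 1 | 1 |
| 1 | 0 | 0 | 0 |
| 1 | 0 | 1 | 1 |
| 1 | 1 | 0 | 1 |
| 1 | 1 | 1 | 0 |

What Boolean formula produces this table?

f is 0 on only 3 rows — (0,1,0), (1,0,0), (1,1,1). Writing each as a minterm (¬a1·a2·¬a3, a1·¬a2·¬a3, a1·a2·a3) and OR-ing them characterizes exactly where f=0, so f is the negation of that disjunction.

f(a1, a2, a3) = ¬((((¬a1 ∧ a2) ∧ ¬a3) ∨ ((a1 ∧ ¬a2) ∧ ¬a3)) ∨ ((a1 ∧ a2) ∧ a3))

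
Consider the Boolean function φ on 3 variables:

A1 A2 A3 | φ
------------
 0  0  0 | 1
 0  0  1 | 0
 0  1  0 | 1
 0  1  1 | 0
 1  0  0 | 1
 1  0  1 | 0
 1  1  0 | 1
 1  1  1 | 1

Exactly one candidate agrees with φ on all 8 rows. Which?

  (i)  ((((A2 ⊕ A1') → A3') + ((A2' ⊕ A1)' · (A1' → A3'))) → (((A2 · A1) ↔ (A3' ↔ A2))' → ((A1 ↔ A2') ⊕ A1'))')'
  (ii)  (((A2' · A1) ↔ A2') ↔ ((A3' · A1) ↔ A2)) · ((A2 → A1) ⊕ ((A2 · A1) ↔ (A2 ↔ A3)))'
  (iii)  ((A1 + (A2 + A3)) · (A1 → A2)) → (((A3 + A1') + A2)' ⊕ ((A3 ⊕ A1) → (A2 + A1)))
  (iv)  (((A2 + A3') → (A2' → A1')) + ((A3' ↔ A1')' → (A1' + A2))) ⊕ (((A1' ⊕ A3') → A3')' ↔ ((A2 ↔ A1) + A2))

(i): at (0,1,0) it gives 0, but φ = 1 — eliminated.
(ii): at (0,0,0) it gives 0, but φ = 1 — eliminated.
(iii): at (0,1,1) it gives 1, but φ = 0 — eliminated.
Only (iv) survives; checking it on all 8 rows confirms it matches φ.

iv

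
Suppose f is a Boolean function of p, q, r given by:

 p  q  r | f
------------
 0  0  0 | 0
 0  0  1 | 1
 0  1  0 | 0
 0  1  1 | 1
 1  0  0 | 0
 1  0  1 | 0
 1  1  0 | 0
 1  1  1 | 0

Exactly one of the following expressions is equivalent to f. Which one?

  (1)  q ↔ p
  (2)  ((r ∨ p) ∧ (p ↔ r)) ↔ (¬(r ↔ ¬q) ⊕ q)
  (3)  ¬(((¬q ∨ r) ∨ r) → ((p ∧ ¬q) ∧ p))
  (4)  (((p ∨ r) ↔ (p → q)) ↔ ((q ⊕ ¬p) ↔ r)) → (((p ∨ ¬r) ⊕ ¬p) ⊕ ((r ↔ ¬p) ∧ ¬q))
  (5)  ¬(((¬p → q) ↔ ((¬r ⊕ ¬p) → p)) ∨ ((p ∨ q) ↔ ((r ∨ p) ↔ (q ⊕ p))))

2

(1): at (0,0,0) it gives 1, but f = 0 — eliminated.
(3): at (0,0,0) it gives 1, but f = 0 — eliminated.
(4): at (0,0,1) it gives 0, but f = 1 — eliminated.
(5): at (0,0,0) it gives 1, but f = 0 — eliminated.
Only (2) survives; checking it on all 8 rows confirms it matches f.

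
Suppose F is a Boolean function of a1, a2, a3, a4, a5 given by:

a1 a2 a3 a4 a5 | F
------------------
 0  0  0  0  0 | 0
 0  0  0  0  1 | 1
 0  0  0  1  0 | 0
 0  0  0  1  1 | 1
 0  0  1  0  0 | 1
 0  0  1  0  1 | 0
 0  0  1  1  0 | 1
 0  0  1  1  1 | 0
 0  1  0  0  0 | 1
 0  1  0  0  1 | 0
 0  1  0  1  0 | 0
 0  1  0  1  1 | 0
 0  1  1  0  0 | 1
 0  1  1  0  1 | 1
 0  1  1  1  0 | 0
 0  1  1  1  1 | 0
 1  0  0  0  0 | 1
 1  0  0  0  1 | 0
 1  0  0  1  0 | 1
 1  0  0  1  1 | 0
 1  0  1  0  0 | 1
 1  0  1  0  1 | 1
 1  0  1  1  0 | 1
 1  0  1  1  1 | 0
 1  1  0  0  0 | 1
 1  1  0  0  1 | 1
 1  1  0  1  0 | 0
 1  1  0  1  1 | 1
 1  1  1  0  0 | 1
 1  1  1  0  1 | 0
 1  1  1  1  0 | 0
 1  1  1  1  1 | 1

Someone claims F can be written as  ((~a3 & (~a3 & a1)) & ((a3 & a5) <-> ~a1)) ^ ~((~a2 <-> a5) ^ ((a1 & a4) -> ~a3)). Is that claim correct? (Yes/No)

Test each input against both F and the formula:
  a1=0, a2=0, a3=0, a4=0, a5=0: formula gives 0, F = 0 ✓
  a1=0, a2=0, a3=0, a4=0, a5=1: formula gives 1, F = 1 ✓
  a1=0, a2=0, a3=0, a4=1, a5=0: formula gives 0, F = 0 ✓
  a1=0, a2=0, a3=0, a4=1, a5=1: formula gives 1, F = 1 ✓
  a1=0, a2=0, a3=1, a4=0, a5=0: formula gives 0, but F = 1 ✗
Since they disagree at (0,0,1,0,0), the expression is not a correct formula for F.

No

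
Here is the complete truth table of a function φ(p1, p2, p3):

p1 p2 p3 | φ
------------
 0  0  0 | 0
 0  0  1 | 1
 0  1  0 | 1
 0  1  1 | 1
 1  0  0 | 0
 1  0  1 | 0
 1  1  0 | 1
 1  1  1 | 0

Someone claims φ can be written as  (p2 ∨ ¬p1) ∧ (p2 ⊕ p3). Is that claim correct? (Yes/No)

No

Test each input against both φ and the formula:
  p1=0, p2=0, p3=0: formula gives 0, φ = 0 ✓
  p1=0, p2=0, p3=1: formula gives 1, φ = 1 ✓
  p1=0, p2=1, p3=0: formula gives 1, φ = 1 ✓
  p1=0, p2=1, p3=1: formula gives 0, but φ = 1 ✗
A single disagreement suffices: at (0,1,1) they differ, so the formula does not compute φ.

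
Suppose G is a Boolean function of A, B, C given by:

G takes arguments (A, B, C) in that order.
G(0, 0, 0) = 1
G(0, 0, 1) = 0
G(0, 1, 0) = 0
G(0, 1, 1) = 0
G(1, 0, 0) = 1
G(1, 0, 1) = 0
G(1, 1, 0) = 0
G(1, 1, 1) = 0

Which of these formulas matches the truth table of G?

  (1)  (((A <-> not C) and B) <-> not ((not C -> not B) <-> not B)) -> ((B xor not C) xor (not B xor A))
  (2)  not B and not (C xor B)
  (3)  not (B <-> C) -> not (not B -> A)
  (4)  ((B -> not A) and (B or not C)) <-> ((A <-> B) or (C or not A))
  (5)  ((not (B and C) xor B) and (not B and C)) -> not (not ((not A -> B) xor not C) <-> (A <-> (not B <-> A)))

(1) fails at (0,0,0): the formula yields 0, G is 1.
(3) fails at (0,0,1): the formula yields 1, G is 0.
(4) fails at (0,1,0): the formula yields 1, G is 0.
(5) fails at (0,1,0): the formula yields 1, G is 0.
(2) is the remaining candidate, and it agrees with G on all 8 inputs.

2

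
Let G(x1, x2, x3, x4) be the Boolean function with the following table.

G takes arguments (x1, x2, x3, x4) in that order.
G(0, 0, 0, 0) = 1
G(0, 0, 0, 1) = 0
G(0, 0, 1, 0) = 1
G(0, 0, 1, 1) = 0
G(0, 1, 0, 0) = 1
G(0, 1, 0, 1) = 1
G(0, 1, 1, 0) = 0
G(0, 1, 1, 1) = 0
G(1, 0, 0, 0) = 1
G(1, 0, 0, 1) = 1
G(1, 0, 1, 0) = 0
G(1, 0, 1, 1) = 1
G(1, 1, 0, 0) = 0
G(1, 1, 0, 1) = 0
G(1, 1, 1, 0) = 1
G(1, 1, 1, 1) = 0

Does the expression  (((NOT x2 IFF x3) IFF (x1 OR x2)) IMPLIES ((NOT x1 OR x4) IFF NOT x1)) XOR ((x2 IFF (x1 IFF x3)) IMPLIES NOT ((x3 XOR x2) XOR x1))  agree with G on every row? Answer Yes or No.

No

Test each input against both G and the formula:
  x1=0, x2=0, x3=0, x4=0: formula gives 0, but G = 1 ✗
A single disagreement suffices: at (0,0,0,0) they differ, so the formula does not compute G.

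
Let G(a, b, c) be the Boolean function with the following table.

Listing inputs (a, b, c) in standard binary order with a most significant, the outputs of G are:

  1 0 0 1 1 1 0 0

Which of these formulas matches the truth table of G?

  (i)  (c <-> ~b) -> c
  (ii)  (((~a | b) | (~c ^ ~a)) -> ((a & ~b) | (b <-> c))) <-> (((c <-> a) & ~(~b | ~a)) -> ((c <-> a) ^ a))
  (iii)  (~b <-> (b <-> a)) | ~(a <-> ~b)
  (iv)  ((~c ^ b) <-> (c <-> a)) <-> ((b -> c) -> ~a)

ii

(i) fails at (0,0,1): the formula yields 1, G is 0.
(iii) fails at (0,0,1): the formula yields 1, G is 0.
(iv) fails at (0,0,1): the formula yields 1, G is 0.
Only (ii) survives; checking it on all 8 rows confirms it matches G.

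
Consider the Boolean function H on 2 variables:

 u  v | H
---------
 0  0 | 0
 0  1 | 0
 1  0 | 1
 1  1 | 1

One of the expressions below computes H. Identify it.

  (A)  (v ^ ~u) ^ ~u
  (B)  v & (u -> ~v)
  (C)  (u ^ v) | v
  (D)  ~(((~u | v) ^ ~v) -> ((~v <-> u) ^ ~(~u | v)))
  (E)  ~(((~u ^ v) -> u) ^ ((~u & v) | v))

D

(A) disagrees with H on (0,1) (formula → 1, table → 0); rule it out.
(B) disagrees with H on (0,1) (formula → 1, table → 0); rule it out.
(C) disagrees with H on (0,1) (formula → 1, table → 0); rule it out.
(E) disagrees with H on (0,0) (formula → 1, table → 0); rule it out.
(D) is the remaining candidate, and it agrees with H on all 4 inputs.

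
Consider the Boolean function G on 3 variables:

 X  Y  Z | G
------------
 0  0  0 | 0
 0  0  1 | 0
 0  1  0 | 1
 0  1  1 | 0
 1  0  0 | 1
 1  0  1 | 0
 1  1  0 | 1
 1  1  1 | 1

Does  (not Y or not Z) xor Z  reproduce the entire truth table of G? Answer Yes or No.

No

Check the formula against G row by row:
  X=0, Y=0, Z=0: formula gives 1, but G = 0 ✗
A single disagreement suffices: at (0,0,0) they differ, so the formula does not compute G.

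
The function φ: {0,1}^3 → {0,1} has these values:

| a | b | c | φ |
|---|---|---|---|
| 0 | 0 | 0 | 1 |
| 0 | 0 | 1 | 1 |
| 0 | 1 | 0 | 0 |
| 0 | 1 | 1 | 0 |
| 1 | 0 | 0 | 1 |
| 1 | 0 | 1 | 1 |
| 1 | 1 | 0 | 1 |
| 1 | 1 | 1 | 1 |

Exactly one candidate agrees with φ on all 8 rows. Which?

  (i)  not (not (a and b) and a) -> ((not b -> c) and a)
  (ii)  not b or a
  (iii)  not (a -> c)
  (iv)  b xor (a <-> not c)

ii

(i): at (0,0,0) it gives 0, but φ = 1 — eliminated.
(iii): at (0,0,0) it gives 0, but φ = 1 — eliminated.
(iv): at (0,0,0) it gives 0, but φ = 1 — eliminated.
Only (ii) survives; checking it on all 8 rows confirms it matches φ.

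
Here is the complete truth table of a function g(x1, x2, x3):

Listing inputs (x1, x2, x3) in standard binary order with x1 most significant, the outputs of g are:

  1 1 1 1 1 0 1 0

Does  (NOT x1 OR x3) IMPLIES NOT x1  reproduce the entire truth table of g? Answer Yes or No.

Yes

Evaluate (NOT x1 OR x3) IMPLIES NOT x1 on each row and compare to g:
  x1=0, x2=0, x3=0: formula gives 1, g = 1 ✓
  x1=0, x2=0, x3=1: formula gives 1, g = 1 ✓
  x1=0, x2=1, x3=0: formula gives 1, g = 1 ✓
  x1=0, x2=1, x3=1: formula gives 1, g = 1 ✓
  x1=1, x2=0, x3=0: formula gives 1, g = 1 ✓
  …and likewise for the remaining 3 rows.
All 8 rows match — the expression computes g exactly.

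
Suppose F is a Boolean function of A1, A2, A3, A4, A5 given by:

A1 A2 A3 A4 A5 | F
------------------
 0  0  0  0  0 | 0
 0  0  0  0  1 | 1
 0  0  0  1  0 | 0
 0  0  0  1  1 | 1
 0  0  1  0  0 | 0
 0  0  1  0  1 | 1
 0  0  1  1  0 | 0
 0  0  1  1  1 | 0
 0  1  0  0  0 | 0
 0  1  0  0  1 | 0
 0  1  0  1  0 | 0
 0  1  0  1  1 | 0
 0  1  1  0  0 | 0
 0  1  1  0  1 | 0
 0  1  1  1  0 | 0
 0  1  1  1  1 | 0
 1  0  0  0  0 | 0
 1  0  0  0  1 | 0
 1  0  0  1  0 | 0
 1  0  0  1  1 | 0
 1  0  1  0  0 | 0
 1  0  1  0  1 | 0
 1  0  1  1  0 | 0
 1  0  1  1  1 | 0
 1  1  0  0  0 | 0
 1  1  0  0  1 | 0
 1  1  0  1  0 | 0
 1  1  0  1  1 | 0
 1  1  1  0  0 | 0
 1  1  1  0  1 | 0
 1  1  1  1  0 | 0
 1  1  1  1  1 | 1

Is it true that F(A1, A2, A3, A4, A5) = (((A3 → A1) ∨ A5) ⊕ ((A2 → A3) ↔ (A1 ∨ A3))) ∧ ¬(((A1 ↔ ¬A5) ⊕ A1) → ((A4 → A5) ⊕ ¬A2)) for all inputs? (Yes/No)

Evaluate (((A3 → A1) ∨ A5) ⊕ ((A2 → A3) ↔ (A1 ∨ A3))) ∧ ¬(((A1 ↔ ¬A5) ⊕ A1) → ((A4 → A5) ⊕ ¬A2)) on each row and compare to F:
  A1=0, A2=0, A3=0, A4=0, A5=0: formula gives 0, F = 0 ✓
  A1=0, A2=0, A3=0, A4=0, A5=1: formula gives 1, F = 1 ✓
  A1=0, A2=0, A3=0, A4=1, A5=0: formula gives 0, F = 0 ✓
  A1=0, A2=0, A3=0, A4=1, A5=1: formula gives 1, F = 1 ✓
  …
  A1=0, A2=0, A3=1, A4=0, A5=1: formula gives 0, but F = 1 ✗
Row (0,0,1,0,1) is a counterexample, so the formula is not equivalent to F.

No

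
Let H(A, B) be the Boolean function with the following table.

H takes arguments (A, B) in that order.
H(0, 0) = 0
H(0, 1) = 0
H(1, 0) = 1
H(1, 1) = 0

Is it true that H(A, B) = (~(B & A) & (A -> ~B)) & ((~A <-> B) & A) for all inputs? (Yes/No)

Evaluate (~(B & A) & (A -> ~B)) & ((~A <-> B) & A) on each row and compare to H:
  A=0, B=0: formula gives 0, H = 0 ✓
  A=0, B=1: formula gives 0, H = 0 ✓
  A=1, B=0: formula gives 1, H = 1 ✓
  A=1, B=1: formula gives 0, H = 0 ✓
All 4 rows match — the expression computes H exactly.

Yes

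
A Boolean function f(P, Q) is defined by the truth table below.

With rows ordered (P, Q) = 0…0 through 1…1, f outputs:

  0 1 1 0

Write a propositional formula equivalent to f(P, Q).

f(P, Q) = P xor Q

The output is 1 exactly when an odd number of inputs are 1 — the 2-way XOR (parity).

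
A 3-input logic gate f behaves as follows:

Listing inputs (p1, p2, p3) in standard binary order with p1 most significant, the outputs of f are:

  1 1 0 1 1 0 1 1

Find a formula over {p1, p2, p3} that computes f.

There are just 2 zero rows: (0,1,0), (1,0,1). Their minterms are ¬p1·p2·¬p3, p1·¬p2·p3; the OR of those covers precisely the 0-outputs, and negating it yields f.

f(p1, p2, p3) = not (((not p1 and p2) and not p3) or ((p1 and not p2) and p3))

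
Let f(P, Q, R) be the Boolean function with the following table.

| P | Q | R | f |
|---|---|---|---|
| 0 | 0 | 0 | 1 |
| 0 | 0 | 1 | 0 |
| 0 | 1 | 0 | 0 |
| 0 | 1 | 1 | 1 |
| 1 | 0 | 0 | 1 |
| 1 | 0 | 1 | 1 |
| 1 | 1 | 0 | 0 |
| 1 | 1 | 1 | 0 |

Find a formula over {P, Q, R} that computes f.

f=1 on 4 inputs: (0,0,0), (0,1,1), (1,0,0), (1,0,1). Reading each as a conjunction of literals (¬P·¬Q·¬R, ¬P·Q·R, P·¬Q·¬R, P·¬Q·R) and taking the OR gives the canonical DNF.

f(P, Q, R) = ((((~P & ~Q) & ~R) | ((~P & Q) & R)) | ((P & ~Q) & ~R)) | ((P & ~Q) & R)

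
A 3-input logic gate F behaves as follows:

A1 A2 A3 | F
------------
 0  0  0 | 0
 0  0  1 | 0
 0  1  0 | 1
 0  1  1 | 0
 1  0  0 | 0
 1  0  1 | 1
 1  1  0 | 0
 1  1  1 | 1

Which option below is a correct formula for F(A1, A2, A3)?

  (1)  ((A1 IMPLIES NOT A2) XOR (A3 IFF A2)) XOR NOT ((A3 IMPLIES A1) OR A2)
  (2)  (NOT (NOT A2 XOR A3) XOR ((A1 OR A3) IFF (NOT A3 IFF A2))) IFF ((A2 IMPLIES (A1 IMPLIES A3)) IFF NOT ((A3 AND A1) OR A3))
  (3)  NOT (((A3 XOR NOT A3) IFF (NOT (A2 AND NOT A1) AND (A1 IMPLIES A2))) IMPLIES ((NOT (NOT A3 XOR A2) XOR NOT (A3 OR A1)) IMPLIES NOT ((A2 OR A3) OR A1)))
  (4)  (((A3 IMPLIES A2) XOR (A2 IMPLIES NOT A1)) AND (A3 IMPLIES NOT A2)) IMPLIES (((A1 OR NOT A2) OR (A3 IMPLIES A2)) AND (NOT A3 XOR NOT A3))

(2) fails at (0,0,0): the formula yields 1, F is 0.
(3) fails at (0,0,1): the formula yields 1, F is 0.
(4) fails at (0,0,0): the formula yields 1, F is 0.
(1) is the remaining candidate, and it agrees with F on all 8 inputs.

1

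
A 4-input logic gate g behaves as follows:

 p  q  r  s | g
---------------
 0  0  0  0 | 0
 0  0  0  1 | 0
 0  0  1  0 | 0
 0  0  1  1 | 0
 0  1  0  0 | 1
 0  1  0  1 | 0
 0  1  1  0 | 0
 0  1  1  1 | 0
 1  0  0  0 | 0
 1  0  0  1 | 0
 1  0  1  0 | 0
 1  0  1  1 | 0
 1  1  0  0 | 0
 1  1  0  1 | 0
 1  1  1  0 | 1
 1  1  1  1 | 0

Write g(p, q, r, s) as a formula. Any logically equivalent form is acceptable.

g(p, q, r, s) = (((p' · q) · r') · s') + (((p · q) · r) · s')

The 1-rows are (0,1,0,0), (1,1,1,0). Each contributes one minterm — ¬p·q·¬r·¬s; p·q·r·¬s — and their disjunction is a sum-of-products form of g.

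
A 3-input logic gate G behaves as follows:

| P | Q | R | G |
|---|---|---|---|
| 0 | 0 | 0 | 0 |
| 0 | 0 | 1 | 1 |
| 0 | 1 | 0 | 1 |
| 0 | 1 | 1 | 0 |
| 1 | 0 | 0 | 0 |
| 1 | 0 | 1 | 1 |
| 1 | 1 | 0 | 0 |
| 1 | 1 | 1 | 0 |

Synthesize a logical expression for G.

G(P, Q, R) = (((¬P ∧ ¬Q) ∧ R) ∨ ((¬P ∧ Q) ∧ ¬R)) ∨ ((P ∧ ¬Q) ∧ R)

Collect the rows where G=1 — (0,0,1), (0,1,0), (1,0,1) — and write one minterm per row: ¬P·¬Q·R, ¬P·Q·¬R, P·¬Q·R. Their union (logical OR) reproduces the table exactly.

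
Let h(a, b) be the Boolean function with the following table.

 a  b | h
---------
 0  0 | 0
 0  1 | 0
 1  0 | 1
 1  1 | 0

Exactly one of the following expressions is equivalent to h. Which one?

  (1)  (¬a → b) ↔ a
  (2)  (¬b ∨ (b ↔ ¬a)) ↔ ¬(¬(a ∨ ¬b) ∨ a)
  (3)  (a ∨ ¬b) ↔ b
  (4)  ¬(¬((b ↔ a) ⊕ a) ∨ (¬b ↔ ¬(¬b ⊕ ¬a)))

(1) disagrees with h on (0,0) (formula → 1, table → 0); rule it out.
(2) disagrees with h on (0,0) (formula → 1, table → 0); rule it out.
(3) disagrees with h on (1,0) (formula → 0, table → 1); rule it out.
That leaves (4). Evaluating it on every row reproduces the table of h exactly.

4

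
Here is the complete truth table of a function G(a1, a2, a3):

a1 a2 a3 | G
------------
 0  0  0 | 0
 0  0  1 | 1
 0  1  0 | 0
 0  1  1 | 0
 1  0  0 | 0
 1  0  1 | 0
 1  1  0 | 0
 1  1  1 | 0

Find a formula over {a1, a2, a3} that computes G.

G(a1, a2, a3) = (a1' · a2') · a3

Only row (0,0,1) gives 1. That row's minterm ¬a1·¬a2·a3 is G directly.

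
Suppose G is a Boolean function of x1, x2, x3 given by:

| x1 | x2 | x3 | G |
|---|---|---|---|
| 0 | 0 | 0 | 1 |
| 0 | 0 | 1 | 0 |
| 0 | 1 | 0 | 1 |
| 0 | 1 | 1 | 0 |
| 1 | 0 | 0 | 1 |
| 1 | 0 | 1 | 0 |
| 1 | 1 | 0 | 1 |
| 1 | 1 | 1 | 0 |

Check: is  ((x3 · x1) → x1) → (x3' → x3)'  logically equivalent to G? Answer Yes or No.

Yes

Test each input against both G and the formula:
  x1=0, x2=0, x3=0: formula gives 1, G = 1 ✓
  x1=0, x2=0, x3=1: formula gives 0, G = 0 ✓
  x1=0, x2=1, x3=0: formula gives 1, G = 1 ✓
  x1=0, x2=1, x3=1: formula gives 0, G = 0 ✓
  x1=1, x2=0, x3=0: formula gives 1, G = 1 ✓
  … (the remaining 3 rows also agree.)
All 8 rows match — the expression computes G exactly.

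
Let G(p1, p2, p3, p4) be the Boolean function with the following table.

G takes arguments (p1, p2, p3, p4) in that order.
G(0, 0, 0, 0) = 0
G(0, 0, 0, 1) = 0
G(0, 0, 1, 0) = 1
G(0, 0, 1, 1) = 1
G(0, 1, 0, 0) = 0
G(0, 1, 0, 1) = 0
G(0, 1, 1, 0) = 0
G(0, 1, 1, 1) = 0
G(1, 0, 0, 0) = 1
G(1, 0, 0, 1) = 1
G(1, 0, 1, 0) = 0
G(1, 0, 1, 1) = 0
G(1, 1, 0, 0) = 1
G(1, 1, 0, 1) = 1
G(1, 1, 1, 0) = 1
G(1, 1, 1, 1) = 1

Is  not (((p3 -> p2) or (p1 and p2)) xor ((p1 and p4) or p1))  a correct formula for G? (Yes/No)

Evaluate not (((p3 -> p2) or (p1 and p2)) xor ((p1 and p4) or p1)) on each row and compare to G:
  p1=0, p2=0, p3=0, p4=0: formula gives 0, G = 0 ✓
  p1=0, p2=0, p3=0, p4=1: formula gives 0, G = 0 ✓
  p1=0, p2=0, p3=1, p4=0: formula gives 1, G = 1 ✓
  p1=0, p2=0, p3=1, p4=1: formula gives 1, G = 1 ✓
  …and likewise for the remaining 12 rows.
No disagreement on any input; they are logically equivalent.

Yes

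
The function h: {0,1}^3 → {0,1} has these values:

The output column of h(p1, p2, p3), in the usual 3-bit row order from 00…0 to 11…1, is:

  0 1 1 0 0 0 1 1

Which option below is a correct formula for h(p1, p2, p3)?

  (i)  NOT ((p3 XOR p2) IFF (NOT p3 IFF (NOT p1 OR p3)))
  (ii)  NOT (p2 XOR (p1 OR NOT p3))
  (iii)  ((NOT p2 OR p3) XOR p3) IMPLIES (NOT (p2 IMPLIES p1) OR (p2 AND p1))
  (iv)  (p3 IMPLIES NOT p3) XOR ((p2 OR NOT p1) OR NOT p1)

ii

(i): at (0,0,0) it gives 1, but h = 0 — eliminated.
(iii): at (0,1,1) it gives 1, but h = 0 — eliminated.
(iv): at (0,1,0) it gives 0, but h = 1 — eliminated.
(ii) is the remaining candidate, and it agrees with h on all 8 inputs.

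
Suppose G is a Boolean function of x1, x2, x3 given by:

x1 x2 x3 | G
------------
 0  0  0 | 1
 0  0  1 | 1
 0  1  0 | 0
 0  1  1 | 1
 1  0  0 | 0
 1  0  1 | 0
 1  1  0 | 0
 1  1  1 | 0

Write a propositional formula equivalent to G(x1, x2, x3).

G=1 on 3 inputs: (0,0,0), (0,0,1), (0,1,1). Reading each as a conjunction of literals (¬x1·¬x2·¬x3, ¬x1·¬x2·x3, ¬x1·x2·x3) and taking the OR gives the canonical DNF.

G(x1, x2, x3) = (((NOT x1 AND NOT x2) AND NOT x3) OR ((NOT x1 AND NOT x2) AND x3)) OR ((NOT x1 AND x2) AND x3)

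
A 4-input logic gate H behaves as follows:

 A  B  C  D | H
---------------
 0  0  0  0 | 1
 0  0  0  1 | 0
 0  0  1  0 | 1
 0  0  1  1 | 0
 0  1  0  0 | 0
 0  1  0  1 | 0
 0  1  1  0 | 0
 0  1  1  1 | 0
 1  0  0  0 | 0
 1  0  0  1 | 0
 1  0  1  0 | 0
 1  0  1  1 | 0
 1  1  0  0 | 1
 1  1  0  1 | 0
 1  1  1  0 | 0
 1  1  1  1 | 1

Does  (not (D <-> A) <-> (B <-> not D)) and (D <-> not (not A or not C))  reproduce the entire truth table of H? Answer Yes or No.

Check the formula against H row by row:
  A=0, B=0, C=0, D=0: formula gives 1, H = 1 ✓
  A=0, B=0, C=0, D=1: formula gives 0, H = 0 ✓
  A=0, B=0, C=1, D=0: formula gives 1, H = 1 ✓
  A=0, B=0, C=1, D=1: formula gives 0, H = 0 ✓
  …and likewise for the remaining 12 rows.
All 16 rows match — the expression computes H exactly.

Yes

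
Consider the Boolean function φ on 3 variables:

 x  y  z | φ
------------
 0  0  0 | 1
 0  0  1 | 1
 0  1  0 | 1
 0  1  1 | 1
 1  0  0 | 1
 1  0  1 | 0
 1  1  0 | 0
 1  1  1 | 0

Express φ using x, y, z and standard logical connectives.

φ is 0 on only 3 rows — (1,0,1), (1,1,0), (1,1,1). Writing each as a minterm (x·¬y·z, x·y·¬z, x·y·z) and OR-ing them characterizes exactly where φ=0, so φ is the negation of that disjunction.

φ(x, y, z) = NOT ((((x AND NOT y) AND z) OR ((x AND y) AND NOT z)) OR ((x AND y) AND z))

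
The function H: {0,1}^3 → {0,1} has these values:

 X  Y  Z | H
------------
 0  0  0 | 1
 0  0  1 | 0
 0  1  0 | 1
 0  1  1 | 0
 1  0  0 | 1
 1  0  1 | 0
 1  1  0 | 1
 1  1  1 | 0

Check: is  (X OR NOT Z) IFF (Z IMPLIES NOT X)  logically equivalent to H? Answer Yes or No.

Yes

Evaluate (X OR NOT Z) IFF (Z IMPLIES NOT X) on each row and compare to H:
  X=0, Y=0, Z=0: formula gives 1, H = 1 ✓
  X=0, Y=0, Z=1: formula gives 0, H = 0 ✓
  X=0, Y=1, Z=0: formula gives 1, H = 1 ✓
  X=0, Y=1, Z=1: formula gives 0, H = 0 ✓
  X=1, Y=0, Z=0: formula gives 1, H = 1 ✓
  …and likewise for the remaining 3 rows.
Every row agrees, so the formula is equivalent.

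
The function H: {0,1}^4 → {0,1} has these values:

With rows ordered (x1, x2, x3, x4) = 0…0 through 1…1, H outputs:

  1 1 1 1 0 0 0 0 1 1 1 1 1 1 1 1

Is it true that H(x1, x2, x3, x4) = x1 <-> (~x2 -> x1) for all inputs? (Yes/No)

Test each input against both H and the formula:
  x1=0, x2=0, x3=0, x4=0: formula gives 1, H = 1 ✓
  x1=0, x2=0, x3=0, x4=1: formula gives 1, H = 1 ✓
  x1=0, x2=0, x3=1, x4=0: formula gives 1, H = 1 ✓
  x1=0, x2=0, x3=1, x4=1: formula gives 1, H = 1 ✓
  … (the remaining 12 rows also agree.)
No disagreement on any input; they are logically equivalent.

Yes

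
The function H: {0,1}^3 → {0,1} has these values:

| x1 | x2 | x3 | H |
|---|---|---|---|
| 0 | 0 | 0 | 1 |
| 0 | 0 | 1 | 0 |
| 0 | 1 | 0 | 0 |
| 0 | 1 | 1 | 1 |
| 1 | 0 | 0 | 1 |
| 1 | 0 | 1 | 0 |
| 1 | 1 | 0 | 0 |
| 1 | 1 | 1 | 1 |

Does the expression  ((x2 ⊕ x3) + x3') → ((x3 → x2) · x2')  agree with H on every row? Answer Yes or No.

Evaluate ((x2 ⊕ x3) + x3') → ((x3 → x2) · x2') on each row and compare to H:
  x1=0, x2=0, x3=0: formula gives 1, H = 1 ✓
  x1=0, x2=0, x3=1: formula gives 0, H = 0 ✓
  x1=0, x2=1, x3=0: formula gives 0, H = 0 ✓
  x1=0, x2=1, x3=1: formula gives 1, H = 1 ✓
  x1=1, x2=0, x3=0: formula gives 1, H = 1 ✓
  …and likewise for the remaining 3 rows.
All 8 rows match — the expression computes H exactly.

Yes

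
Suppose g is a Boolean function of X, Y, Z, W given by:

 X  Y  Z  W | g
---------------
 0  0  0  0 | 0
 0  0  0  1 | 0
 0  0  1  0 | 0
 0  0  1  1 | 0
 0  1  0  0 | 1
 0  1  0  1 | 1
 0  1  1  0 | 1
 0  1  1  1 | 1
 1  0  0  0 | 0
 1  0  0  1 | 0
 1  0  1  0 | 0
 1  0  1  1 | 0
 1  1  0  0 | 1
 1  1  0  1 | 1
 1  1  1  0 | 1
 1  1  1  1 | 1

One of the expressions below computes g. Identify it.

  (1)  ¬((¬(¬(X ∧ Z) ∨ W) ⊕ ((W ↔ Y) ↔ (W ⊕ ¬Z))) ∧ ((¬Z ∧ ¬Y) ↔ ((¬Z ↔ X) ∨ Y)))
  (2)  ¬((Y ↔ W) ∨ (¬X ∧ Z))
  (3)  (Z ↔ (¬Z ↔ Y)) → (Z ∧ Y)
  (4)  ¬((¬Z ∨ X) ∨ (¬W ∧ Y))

(1) disagrees with g on (0,0,0,0) (formula → 1, table → 0); rule it out.
(2) disagrees with g on (0,0,0,1) (formula → 1, table → 0); rule it out.
(4) disagrees with g on (0,0,1,0) (formula → 1, table → 0); rule it out.
Only (3) survives; checking it on all 16 rows confirms it matches g.

3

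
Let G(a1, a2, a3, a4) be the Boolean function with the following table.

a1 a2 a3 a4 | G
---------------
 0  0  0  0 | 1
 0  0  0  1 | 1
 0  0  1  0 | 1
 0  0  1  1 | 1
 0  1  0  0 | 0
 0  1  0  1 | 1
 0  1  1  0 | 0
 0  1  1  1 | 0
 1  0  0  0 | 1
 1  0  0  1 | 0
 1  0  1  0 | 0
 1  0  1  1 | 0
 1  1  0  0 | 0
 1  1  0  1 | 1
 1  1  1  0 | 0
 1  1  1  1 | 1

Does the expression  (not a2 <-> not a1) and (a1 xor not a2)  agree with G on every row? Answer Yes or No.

No

Test each input against both G and the formula:
  a1=0, a2=0, a3=0, a4=0: formula gives 1, G = 1 ✓
  a1=0, a2=0, a3=0, a4=1: formula gives 1, G = 1 ✓
  a1=0, a2=0, a3=1, a4=0: formula gives 1, G = 1 ✓
  a1=0, a2=0, a3=1, a4=1: formula gives 1, G = 1 ✓
  …
  a1=0, a2=1, a3=0, a4=1: formula gives 0, but G = 1 ✗
A single disagreement suffices: at (0,1,0,1) they differ, so the formula does not compute G.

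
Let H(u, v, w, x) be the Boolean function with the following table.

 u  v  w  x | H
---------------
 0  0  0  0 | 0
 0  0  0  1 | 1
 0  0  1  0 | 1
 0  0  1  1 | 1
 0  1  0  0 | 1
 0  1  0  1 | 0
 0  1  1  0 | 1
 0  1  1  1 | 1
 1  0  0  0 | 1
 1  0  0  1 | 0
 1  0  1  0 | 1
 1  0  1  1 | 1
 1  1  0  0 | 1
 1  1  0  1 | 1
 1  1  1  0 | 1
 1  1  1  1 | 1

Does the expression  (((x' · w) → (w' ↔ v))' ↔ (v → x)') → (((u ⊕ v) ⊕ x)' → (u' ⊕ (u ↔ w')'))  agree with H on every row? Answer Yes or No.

Evaluate (((x' · w) → (w' ↔ v))' ↔ (v → x)') → (((u ⊕ v) ⊕ x)' → (u' ⊕ (u ↔ w')')) on each row and compare to H:
  u=0, v=0, w=0, x=0: formula gives 0, H = 0 ✓
  u=0, v=0, w=0, x=1: formula gives 1, H = 1 ✓
  u=0, v=0, w=1, x=0: formula gives 1, H = 1 ✓
  u=0, v=0, w=1, x=1: formula gives 1, H = 1 ✓
  …and likewise for the remaining 12 rows.
All 16 rows match — the expression computes H exactly.

Yes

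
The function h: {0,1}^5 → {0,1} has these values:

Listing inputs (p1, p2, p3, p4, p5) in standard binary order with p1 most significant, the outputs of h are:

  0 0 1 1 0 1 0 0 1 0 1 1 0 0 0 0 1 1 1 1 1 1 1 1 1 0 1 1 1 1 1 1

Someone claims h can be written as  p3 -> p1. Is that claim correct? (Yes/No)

No

Check the formula against h row by row:
  p1=0, p2=0, p3=0, p4=0, p5=0: formula gives 1, but h = 0 ✗
A single disagreement suffices: at (0,0,0,0,0) they differ, so the formula does not compute h.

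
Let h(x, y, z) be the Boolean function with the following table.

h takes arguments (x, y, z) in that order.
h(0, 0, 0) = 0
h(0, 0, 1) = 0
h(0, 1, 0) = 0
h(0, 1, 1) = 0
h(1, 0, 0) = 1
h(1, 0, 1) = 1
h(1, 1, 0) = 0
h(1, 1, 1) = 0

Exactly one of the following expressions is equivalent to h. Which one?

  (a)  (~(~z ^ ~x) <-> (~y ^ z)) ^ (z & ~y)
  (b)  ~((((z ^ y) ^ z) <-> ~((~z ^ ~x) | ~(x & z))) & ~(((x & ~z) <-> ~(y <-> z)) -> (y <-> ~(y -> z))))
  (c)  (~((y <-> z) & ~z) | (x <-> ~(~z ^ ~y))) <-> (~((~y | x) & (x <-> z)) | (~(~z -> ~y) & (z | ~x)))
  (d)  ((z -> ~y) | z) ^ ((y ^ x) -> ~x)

d

(a): at (0,0,0) it gives 1, but h = 0 — eliminated.
(b): at (0,0,0) it gives 1, but h = 0 — eliminated.
(c): at (0,0,0) it gives 1, but h = 0 — eliminated.
(d) is the remaining candidate, and it agrees with h on all 8 inputs.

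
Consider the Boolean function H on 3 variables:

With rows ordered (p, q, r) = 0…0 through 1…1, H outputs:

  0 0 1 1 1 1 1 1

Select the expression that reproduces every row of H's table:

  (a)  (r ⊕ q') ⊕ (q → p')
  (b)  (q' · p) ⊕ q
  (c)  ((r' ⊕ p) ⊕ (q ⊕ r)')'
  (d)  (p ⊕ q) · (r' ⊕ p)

b

(a) disagrees with H on (0,0,1) (formula → 1, table → 0); rule it out.
(c) disagrees with H on (0,0,0) (formula → 1, table → 0); rule it out.
(d) disagrees with H on (0,1,1) (formula → 0, table → 1); rule it out.
Only (b) survives; checking it on all 8 rows confirms it matches H.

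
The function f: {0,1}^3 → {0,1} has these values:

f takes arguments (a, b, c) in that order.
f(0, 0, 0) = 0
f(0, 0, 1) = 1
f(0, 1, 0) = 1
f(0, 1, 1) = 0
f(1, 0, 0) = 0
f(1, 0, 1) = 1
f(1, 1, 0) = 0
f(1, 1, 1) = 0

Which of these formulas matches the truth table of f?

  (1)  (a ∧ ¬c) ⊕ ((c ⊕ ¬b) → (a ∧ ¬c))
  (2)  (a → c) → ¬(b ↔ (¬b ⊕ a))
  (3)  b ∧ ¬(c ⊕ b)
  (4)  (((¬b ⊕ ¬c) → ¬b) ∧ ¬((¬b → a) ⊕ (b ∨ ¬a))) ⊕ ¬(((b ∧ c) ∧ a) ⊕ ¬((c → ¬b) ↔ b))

1

(2) disagrees with f on (0,0,0) (formula → 1, table → 0); rule it out.
(3) disagrees with f on (0,0,1) (formula → 0, table → 1); rule it out.
(4) disagrees with f on (0,0,1) (formula → 0, table → 1); rule it out.
(1) is the remaining candidate, and it agrees with f on all 8 inputs.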